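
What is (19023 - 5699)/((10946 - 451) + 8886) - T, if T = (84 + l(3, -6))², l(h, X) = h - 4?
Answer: -133502385/19381 ≈ -6888.3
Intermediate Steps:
l(h, X) = -4 + h
T = 6889 (T = (84 + (-4 + 3))² = (84 - 1)² = 83² = 6889)
(19023 - 5699)/((10946 - 451) + 8886) - T = (19023 - 5699)/((10946 - 451) + 8886) - 1*6889 = 13324/(10495 + 8886) - 6889 = 13324/19381 - 6889 = -133502385/19381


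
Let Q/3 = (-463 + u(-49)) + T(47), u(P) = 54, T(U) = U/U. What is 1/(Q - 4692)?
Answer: -1/5916 ≈ -0.00016903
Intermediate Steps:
T(U) = 1
Q = -1224 (Q = 3*((-463 + 54) + 1) = 3*(-409 + 1) = 3*(-408) = -1224)
1/(Q - 4692) = 1/(-1224 - 4692) = 1/(-5916) = -1/5916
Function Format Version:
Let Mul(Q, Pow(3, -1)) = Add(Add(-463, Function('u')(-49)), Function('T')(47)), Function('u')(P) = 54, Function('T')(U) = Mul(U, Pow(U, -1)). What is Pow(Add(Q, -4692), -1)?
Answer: Rational(-1, 5916) ≈ -0.00016903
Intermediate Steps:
Function('T')(U) = 1
Q = -1224 (Q = Mul(3, Add(Add(-463, 54), 1)) = Mul(3, Add(-409, 1)) = Mul(3, -408) = -1224)
Pow(Add(Q, -4692), -1) = Pow(Add(-1224, -4692), -1) = Pow(-5916, -1) = Rational(-1, 5916)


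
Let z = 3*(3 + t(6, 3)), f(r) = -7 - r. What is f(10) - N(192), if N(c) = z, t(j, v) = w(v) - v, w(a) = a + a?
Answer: -35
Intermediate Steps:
w(a) = 2*a
t(j, v) = v (t(j, v) = 2*v - v = v)
z = 18 (z = 3*(3 + 3) = 3*6 = 18)
N(c) = 18
f(10) - N(192) = (-7 - 1*10) - 1*18 = (-7 - 10) - 18 = -17 - 18 = -35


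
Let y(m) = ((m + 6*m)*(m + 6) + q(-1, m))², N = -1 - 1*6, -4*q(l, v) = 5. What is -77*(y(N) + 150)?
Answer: -2993837/16 ≈ -1.8711e+5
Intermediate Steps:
q(l, v) = -5/4 (q(l, v) = -¼*5 = -5/4)
N = -7 (N = -1 - 6 = -7)
y(m) = (-5/4 + 7*m*(6 + m))² (y(m) = ((m + 6*m)*(m + 6) - 5/4)² = ((7*m)*(6 + m) - 5/4)² = (7*m*(6 + m) - 5/4)² = (-5/4 + 7*m*(6 + m))²)
-77*(y(N) + 150) = -77*((-5 + 28*(-7)² + 168*(-7))²/16 + 150) = -77*((-5 + 28*49 - 1176)²/16 + 150) = -77*((-5 + 1372 - 1176)²/16 + 150) = -77*((1/16)*191² + 150) = -77*((1/16)*36481 + 150) = -77*(36481/16 + 150) = -77*38881/16 = -2993837/16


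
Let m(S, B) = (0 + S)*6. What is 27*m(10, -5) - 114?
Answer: 1506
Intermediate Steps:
m(S, B) = 6*S (m(S, B) = S*6 = 6*S)
27*m(10, -5) - 114 = 27*(6*10) - 114 = 27*60 - 114 = 1620 - 114 = 1506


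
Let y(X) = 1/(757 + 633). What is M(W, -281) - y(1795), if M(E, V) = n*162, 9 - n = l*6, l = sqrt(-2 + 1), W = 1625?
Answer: 2026619/1390 - 972*I ≈ 1458.0 - 972.0*I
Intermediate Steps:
l = I (l = sqrt(-1) = I ≈ 1.0*I)
y(X) = 1/1390
n = 9 - 6*I (n = 9 - I*6 = 9 - 6*I ≈ 9.0 - 6.0*I)
M(E, V) = 1458 - 972*I (M(E, V) = (9 - 6*I)*162 = 1458 - 972*I)
M(W, -281) - y(1795) = (1458 - 972*I) - 1*1/1390 = (1458 - 972*I) - 1/1390 = 2026619/1390 - 972*I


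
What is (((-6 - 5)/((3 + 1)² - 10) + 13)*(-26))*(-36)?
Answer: 10452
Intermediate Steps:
(((-6 - 5)/((3 + 1)² - 10) + 13)*(-26))*(-36) = ((-11/(4² - 10) + 13)*(-26))*(-36) = ((-11/(16 - 10) + 13)*(-26))*(-36) = ((-11/6 + 13)*(-26))*(-36) = ((67/6)*(-26))*(-36) = -871/3*(-36) = 10452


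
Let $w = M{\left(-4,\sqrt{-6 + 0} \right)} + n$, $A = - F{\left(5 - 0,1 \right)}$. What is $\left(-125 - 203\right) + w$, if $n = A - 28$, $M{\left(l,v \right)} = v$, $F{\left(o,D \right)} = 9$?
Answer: $-365 + i \sqrt{6} \approx -365.0 + 2.4495 i$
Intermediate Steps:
$A = -9$ ($A = \left(-1\right) 9 = -9$)
$n = -37$ ($n = -9 - 28 = -37$)
$w = -37 + i \sqrt{6}$ ($w = \sqrt{-6 + 0} - 37 = \sqrt{-6} - 37 = i \sqrt{6} - 37 = -37 + i \sqrt{6} \approx -37.0 + 2.4495 i$)
$\left(-125 - 203\right) + w = \left(-125 - 203\right) - \left(37 - i \sqrt{6}\right) = -328 - \left(37 - i \sqrt{6}\right) = -365 + i \sqrt{6}$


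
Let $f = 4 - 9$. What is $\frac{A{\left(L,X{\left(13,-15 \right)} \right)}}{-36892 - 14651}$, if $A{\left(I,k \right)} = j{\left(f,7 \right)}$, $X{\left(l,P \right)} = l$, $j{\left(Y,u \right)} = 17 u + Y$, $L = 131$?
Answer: $- \frac{38}{17181} \approx -0.0022117$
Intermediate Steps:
$f = -5$ ($f = 4 - 9 = -5$)
$j{\left(Y,u \right)} = Y + 17 u$
$A{\left(I,k \right)} = 114$ ($A{\left(I,k \right)} = -5 + 17 \cdot 7 = -5 + 119 = 114$)
$\frac{A{\left(L,X{\left(13,-15 \right)} \right)}}{-36892 - 14651} = \frac{114}{-36892 - 14651} = \frac{114}{-51543} = 114 \left(- \frac{1}{51543}\right) = - \frac{38}{17181}$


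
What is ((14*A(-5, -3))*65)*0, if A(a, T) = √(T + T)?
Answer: 0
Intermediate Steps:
A(a, T) = √2*√T (A(a, T) = √(2*T) = √2*√T)
((14*A(-5, -3))*65)*0 = ((14*(√2*√(-3)))*65)*0 = ((14*(√2*(I*√3)))*65)*0 = ((14*(I*√6))*65)*0 = ((14*I*√6)*65)*0 = (910*I*√6)*0 = 0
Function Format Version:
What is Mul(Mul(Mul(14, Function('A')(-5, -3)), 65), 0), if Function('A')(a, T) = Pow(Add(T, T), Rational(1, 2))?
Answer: 0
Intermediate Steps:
Function('A')(a, T) = Mul(Pow(2, Rational(1, 2)), Pow(T, Rational(1, 2))) (Function('A')(a, T) = Pow(Mul(2, T), Rational(1, 2)) = Mul(Pow(2, Rational(1, 2)), Pow(T, Rational(1, 2))))
Mul(Mul(Mul(14, Function('A')(-5, -3)), 65), 0) = Mul(Mul(Mul(14, Mul(Pow(2, Rational(1, 2)), Pow(-3, Rational(1, 2)))), 65), 0) = Mul(Mul(Mul(14, Mul(Pow(2, Rational(1, 2)), Mul(I, Pow(3, Rational(1, 2))))), 65), 0) = Mul(Mul(Mul(14, Mul(I, Pow(6, Rational(1, 2)))), 65), 0) = Mul(Mul(Mul(14, I, Pow(6, Rational(1, 2))), 65), 0) = Mul(Mul(910, I, Pow(6, Rational(1, 2))), 0) = 0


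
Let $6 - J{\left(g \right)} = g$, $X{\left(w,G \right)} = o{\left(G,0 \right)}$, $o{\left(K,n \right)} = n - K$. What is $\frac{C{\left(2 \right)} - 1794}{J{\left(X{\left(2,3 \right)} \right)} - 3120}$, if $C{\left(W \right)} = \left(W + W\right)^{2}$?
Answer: $\frac{1778}{3111} \approx 0.57152$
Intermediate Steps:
$X{\left(w,G \right)} = - G$ ($X{\left(w,G \right)} = 0 - G = - G$)
$J{\left(g \right)} = 6 - g$
$C{\left(W \right)} = 4 W^{2}$ ($C{\left(W \right)} = \left(2 W\right)^{2} = 4 W^{2}$)
$\frac{C{\left(2 \right)} - 1794}{J{\left(X{\left(2,3 \right)} \right)} - 3120} = \frac{4 \cdot 2^{2} - 1794}{\left(6 - \left(-1\right) 3\right) - 3120} = \frac{4 \cdot 4 - 1794}{\left(6 - -3\right) - 3120} = \frac{16 - 1794}{\left(6 + 3\right) - 3120} = - \frac{1778}{9 - 3120} = - \frac{1778}{-3111} = \left(-1778\right) \left(- \frac{1}{3111}\right) = \frac{1778}{3111}$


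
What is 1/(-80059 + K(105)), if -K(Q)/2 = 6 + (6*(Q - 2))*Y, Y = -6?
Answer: -1/72655 ≈ -1.3764e-5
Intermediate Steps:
K(Q) = -156 + 72*Q (K(Q) = -2*(6 + (6*(Q - 2))*(-6)) = -2*(6 + (6*(-2 + Q))*(-6)) = -2*(6 + (-12 + 6*Q)*(-6)) = -2*(6 + (72 - 36*Q)) = -2*(78 - 36*Q) = -156 + 72*Q)
1/(-80059 + K(105)) = 1/(-80059 + (-156 + 72*105)) = 1/(-80059 + (-156 + 7560)) = 1/(-80059 + 7404) = 1/(-72655) = -1/72655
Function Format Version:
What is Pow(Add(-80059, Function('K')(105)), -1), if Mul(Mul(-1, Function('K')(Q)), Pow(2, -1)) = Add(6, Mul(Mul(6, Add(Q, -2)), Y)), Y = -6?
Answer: Rational(-1, 72655) ≈ -1.3764e-5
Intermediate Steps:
Function('K')(Q) = Add(-156, Mul(72, Q)) (Function('K')(Q) = Mul(-2, Add(6, Mul(Mul(6, Add(Q, -2)), -6))) = Mul(-2, Add(6, Mul(Mul(6, Add(-2, Q)), -6))) = Mul(-2, Add(6, Mul(Add(-12, Mul(6, Q)), -6))) = Mul(-2, Add(6, Add(72, Mul(-36, Q)))) = Mul(-2, Add(78, Mul(-36, Q))) = Add(-156, Mul(72, Q)))
Pow(Add(-80059, Function('K')(105)), -1) = Pow(Add(-80059, Add(-156, Mul(72, 105))), -1) = Pow(Add(-80059, Add(-156, 7560)), -1) = Pow(Add(-80059, 7404), -1) = Pow(-72655, -1) = Rational(-1, 72655)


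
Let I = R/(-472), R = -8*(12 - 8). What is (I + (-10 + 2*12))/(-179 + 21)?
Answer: -415/4661 ≈ -0.089037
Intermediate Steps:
R = -32 (R = -8*4 = -32)
I = 4/59 (I = -32/(-472) = -32*(-1/472) = 4/59 ≈ 0.067797)
(I + (-10 + 2*12))/(-179 + 21) = (4/59 + (-10 + 2*12))/(-179 + 21) = (4/59 + (-10 + 24))/(-158) = (4/59 + 14)*(-1/158) = (830/59)*(-1/158) = -415/4661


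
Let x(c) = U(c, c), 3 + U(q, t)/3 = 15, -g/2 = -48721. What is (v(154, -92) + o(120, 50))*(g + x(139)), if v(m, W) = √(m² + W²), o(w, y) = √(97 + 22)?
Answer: 97478*√119 + 194956*√8045 ≈ 1.8550e+7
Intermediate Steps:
g = 97442 (g = -2*(-48721) = 97442)
U(q, t) = 36 (U(q, t) = -9 + 3*15 = -9 + 45 = 36)
x(c) = 36
o(w, y) = √119
v(m, W) = √(W² + m²)
(v(154, -92) + o(120, 50))*(g + x(139)) = (√((-92)² + 154²) + √119)*(97442 + 36) = (√(8464 + 23716) + √119)*97478 = (√32180 + √119)*97478 = (2*√8045 + √119)*97478 = (√119 + 2*√8045)*97478 = 97478*√119 + 194956*√8045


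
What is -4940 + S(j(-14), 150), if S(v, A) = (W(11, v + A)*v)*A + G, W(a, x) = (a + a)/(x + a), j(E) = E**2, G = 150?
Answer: -50630/17 ≈ -2978.2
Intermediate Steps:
W(a, x) = 2*a/(a + x) (W(a, x) = (2*a)/(a + x) = 2*a/(a + x))
S(v, A) = 150 + 22*A*v/(11 + A + v) (S(v, A) = ((2*11/(11 + (v + A)))*v)*A + 150 = ((2*11/(11 + (A + v)))*v)*A + 150 = ((2*11/(11 + A + v))*v)*A + 150 = ((22/(11 + A + v))*v)*A + 150 = (22*v/(11 + A + v))*A + 150 = 22*A*v/(11 + A + v) + 150 = 150 + 22*A*v/(11 + A + v))
-4940 + S(j(-14), 150) = -4940 + 2*(825 + 75*150 + 75*(-14)**2 + 11*150*(-14)**2)/(11 + 150 + (-14)**2) = -4940 + 2*(825 + 11250 + 75*196 + 11*150*196)/(11 + 150 + 196) = -4940 + 2*(825 + 11250 + 14700 + 323400)/357 = -4940 + 2*(1/357)*350175 = -4940 + 33350/17 = -50630/17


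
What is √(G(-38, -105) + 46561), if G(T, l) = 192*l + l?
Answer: 2*√6574 ≈ 162.16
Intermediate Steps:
G(T, l) = 193*l
√(G(-38, -105) + 46561) = √(193*(-105) + 46561) = √(-20265 + 46561) = √26296 = 2*√6574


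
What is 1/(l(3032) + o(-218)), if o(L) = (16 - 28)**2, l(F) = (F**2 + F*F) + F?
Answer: 1/18389224 ≈ 5.4380e-8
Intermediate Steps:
l(F) = F + 2*F**2 (l(F) = (F**2 + F**2) + F = 2*F**2 + F = F + 2*F**2)
o(L) = 144 (o(L) = (-12)**2 = 144)
1/(l(3032) + o(-218)) = 1/(3032*(1 + 2*3032) + 144) = 1/(3032*(1 + 6064) + 144) = 1/(3032*6065 + 144) = 1/(18389080 + 144) = 1/18389224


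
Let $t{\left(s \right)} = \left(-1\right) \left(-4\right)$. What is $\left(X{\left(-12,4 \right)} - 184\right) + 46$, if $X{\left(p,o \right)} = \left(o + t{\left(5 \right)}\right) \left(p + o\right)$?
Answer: $-202$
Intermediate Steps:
$t{\left(s \right)} = 4$
$X{\left(p,o \right)} = \left(4 + o\right) \left(o + p\right)$ ($X{\left(p,o \right)} = \left(o + 4\right) \left(p + o\right) = \left(4 + o\right) \left(o + p\right)$)
$\left(X{\left(-12,4 \right)} - 184\right) + 46 = \left(\left(4^{2} + 4 \cdot 4 + 4 \left(-12\right) + 4 \left(-12\right)\right) - 184\right) + 46 = \left(\left(16 + 16 - 48 - 48\right) - 184\right) + 46 = \left(-64 - 184\right) + 46 = -248 + 46 = -202$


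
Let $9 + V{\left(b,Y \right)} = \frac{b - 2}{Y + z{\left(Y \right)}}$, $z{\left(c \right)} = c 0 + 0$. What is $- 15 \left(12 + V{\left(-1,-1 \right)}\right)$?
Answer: $-90$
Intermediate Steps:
$z{\left(c \right)} = 0$ ($z{\left(c \right)} = 0 + 0 = 0$)
$V{\left(b,Y \right)} = -9 + \frac{-2 + b}{Y}$ ($V{\left(b,Y \right)} = -9 + \frac{b - 2}{Y + 0} = -9 + \frac{-2 + b}{Y}$)
$- 15 \left(12 + V{\left(-1,-1 \right)}\right) = - 15 \left(12 + \frac{-2 - 1 - -9}{-1}\right) = - 15 \left(12 - \left(-2 - 1 + 9\right)\right) = - 15 \left(12 - 6\right) = \left(-15\right) 6 = -90$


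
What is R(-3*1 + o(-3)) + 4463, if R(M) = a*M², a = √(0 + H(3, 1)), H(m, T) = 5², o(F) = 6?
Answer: 4508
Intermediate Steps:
H(m, T) = 25
a = 5 (a = √(0 + 25) = √25 = 5)
R(M) = 5*M²
R(-3*1 + o(-3)) + 4463 = 5*(-3*1 + 6)² + 4463 = 5*(-3 + 6)² + 4463 = 5*3² + 4463 = 5*9 + 4463 = 45 + 4463 = 4508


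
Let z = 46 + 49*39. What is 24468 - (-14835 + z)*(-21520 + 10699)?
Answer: -139328370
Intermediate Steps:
z = 1957 (z = 46 + 1911 = 1957)
24468 - (-14835 + z)*(-21520 + 10699) = 24468 - (-14835 + 1957)*(-21520 + 10699) = 24468 - (-12878)*(-10821) = 24468 - 1*139352838 = 24468 - 139352838 = -139328370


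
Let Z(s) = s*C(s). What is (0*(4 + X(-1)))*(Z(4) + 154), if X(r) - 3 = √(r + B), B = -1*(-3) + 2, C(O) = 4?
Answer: 0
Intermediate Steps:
B = 5 (B = 3 + 2 = 5)
X(r) = 3 + √(5 + r) (X(r) = 3 + √(r + 5) = 3 + √(5 + r))
Z(s) = 4*s (Z(s) = s*4 = 4*s)
(0*(4 + X(-1)))*(Z(4) + 154) = (0*(4 + (3 + √(5 - 1))))*(4*4 + 154) = (0*(4 + (3 + √4)))*(16 + 154) = (0*(4 + (3 + 2)))*170 = (0*(4 + 5))*170 = (0*9)*170 = 0*170 = 0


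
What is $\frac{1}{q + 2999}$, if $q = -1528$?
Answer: $\frac{1}{1471} \approx 0.00067981$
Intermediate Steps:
$\frac{1}{q + 2999} = \frac{1}{-1528 + 2999} = \frac{1}{1471}$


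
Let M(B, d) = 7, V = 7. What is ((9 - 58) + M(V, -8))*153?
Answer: -6426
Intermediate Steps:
((9 - 58) + M(V, -8))*153 = ((9 - 58) + 7)*153 = (-49 + 7)*153 = -42*153 = -6426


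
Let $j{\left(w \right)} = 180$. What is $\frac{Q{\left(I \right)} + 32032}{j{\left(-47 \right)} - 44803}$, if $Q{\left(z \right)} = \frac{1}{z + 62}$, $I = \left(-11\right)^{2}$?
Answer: $- \frac{5861857}{8166009} \approx -0.71784$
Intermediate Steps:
$I = 121$
$Q{\left(z \right)} = \frac{1}{62 + z}$
$\frac{Q{\left(I \right)} + 32032}{j{\left(-47 \right)} - 44803} = \frac{\frac{1}{62 + 121} + 32032}{180 - 44803} = \frac{\frac{1}{183} + 32032}{-44623} = \left(\frac{1}{183} + 32032\right) \left(- \frac{1}{44623}\right) = \frac{5861857}{183} \left(- \frac{1}{44623}\right) = - \frac{5861857}{8166009}$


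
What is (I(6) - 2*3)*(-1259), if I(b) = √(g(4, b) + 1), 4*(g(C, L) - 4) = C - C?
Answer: 7554 - 1259*√5 ≈ 4738.8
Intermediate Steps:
g(C, L) = 4 (g(C, L) = 4 + (C - C)/4 = 4 + (¼)*0 = 4 + 0 = 4)
I(b) = √5 (I(b) = √(4 + 1) = √5)
(I(6) - 2*3)*(-1259) = (√5 - 2*3)*(-1259) = (√5 - 6)*(-1259) = (-6 + √5)*(-1259) = 7554 - 1259*√5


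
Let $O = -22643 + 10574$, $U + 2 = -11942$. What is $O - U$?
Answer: $-125$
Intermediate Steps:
$U = -11944$ ($U = -2 - 11942 = -11944$)
$O = -12069$
$O - U = -12069 - -11944 = -12069 + 11944 = -125$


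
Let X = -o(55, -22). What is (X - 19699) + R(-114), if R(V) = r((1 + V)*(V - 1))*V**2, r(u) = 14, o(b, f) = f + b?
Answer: 162212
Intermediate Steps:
o(b, f) = b + f
X = -33 (X = -(55 - 22) = -1*33 = -33)
R(V) = 14*V**2
(X - 19699) + R(-114) = (-33 - 19699) + 14*(-114)**2 = -19732 + 14*12996 = -19732 + 181944 = 162212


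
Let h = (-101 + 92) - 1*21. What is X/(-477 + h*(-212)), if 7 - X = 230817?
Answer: -230810/5883 ≈ -39.233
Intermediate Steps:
X = -230810 (X = 7 - 1*230817 = 7 - 230817 = -230810)
h = -30 (h = -9 - 21 = -30)
X/(-477 + h*(-212)) = -230810/(-477 - 30*(-212)) = -230810/(-477 + 6360) = -230810/5883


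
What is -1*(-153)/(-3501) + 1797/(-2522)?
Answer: -741907/981058 ≈ -0.75623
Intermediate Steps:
-1*(-153)/(-3501) + 1797/(-2522) = 153*(-1/3501) + 1797*(-1/2522) = -17/389 - 1797/2522 = -741907/981058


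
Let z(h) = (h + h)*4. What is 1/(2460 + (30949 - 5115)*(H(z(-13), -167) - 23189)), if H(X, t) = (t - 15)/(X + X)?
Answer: -4/2396158245 ≈ -1.6693e-9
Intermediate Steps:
z(h) = 8*h (z(h) = (2*h)*4 = 8*h)
H(X, t) = (-15 + t)/(2*X) (H(X, t) = (-15 + t)/((2*X)) = (-15 + t)*(1/(2*X)) = (-15 + t)/(2*X))
1/(2460 + (30949 - 5115)*(H(z(-13), -167) - 23189)) = 1/(2460 + (30949 - 5115)*((-15 - 167)/(2*((8*(-13)))) - 23189)) = 1/(2460 + 25834*((½)*(-182)/(-104) - 23189)) = 1/(2460 + 25834*((½)*(-1/104)*(-182) - 23189)) = 1/(2460 + 25834*(7/8 - 23189)) = 1/(2460 + 25834*(-185505/8)) = 1/(2460 - 2396168085/4) = 1/(-2396158245/4) = -4/2396158245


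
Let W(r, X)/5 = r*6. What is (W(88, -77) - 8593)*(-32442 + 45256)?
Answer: -76281742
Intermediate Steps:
W(r, X) = 30*r (W(r, X) = 5*(r*6) = 5*(6*r) = 30*r)
(W(88, -77) - 8593)*(-32442 + 45256) = (30*88 - 8593)*(-32442 + 45256) = (2640 - 8593)*12814 = -5953*12814 = -76281742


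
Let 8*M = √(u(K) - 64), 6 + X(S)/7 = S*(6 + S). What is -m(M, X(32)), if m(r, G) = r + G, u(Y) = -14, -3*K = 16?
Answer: -8470 - I*√78/8 ≈ -8470.0 - 1.104*I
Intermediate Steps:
K = -16/3 (K = -⅓*16 = -16/3 ≈ -5.3333)
X(S) = -42 + 7*S*(6 + S) (X(S) = -42 + 7*(S*(6 + S)) = -42 + 7*S*(6 + S))
M = I*√78/8 (M = √(-14 - 64)/8 = √(-78)/8 = (I*√78)/8 = I*√78/8 ≈ 1.104*I)
m(r, G) = G + r
-m(M, X(32)) = -((-42 + 7*32² + 42*32) + I*√78/8) = -((-42 + 7*1024 + 1344) + I*√78/8) = -((-42 + 7168 + 1344) + I*√78/8) = -(8470 + I*√78/8) = -8470 - I*√78/8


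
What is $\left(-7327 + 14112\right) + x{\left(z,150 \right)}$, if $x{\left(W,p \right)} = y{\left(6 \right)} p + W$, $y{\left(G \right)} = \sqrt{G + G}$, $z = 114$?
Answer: $6899 + 300 \sqrt{3} \approx 7418.6$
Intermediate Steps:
$y{\left(G \right)} = \sqrt{2} \sqrt{G}$ ($y{\left(G \right)} = \sqrt{2 G} = \sqrt{2} \sqrt{G}$)
$x{\left(W,p \right)} = W + 2 p \sqrt{3}$ ($x{\left(W,p \right)} = \sqrt{2} \sqrt{6} p + W = 2 \sqrt{3} p + W = 2 p \sqrt{3} + W = W + 2 p \sqrt{3}$)
$\left(-7327 + 14112\right) + x{\left(z,150 \right)} = \left(-7327 + 14112\right) + \left(114 + 2 \cdot 150 \sqrt{3}\right) = 6785 + \left(114 + 300 \sqrt{3}\right) = 6899 + 300 \sqrt{3}$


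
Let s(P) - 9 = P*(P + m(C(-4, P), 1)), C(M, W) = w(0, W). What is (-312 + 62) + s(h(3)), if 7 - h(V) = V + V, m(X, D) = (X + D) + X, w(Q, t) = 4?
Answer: -231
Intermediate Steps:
C(M, W) = 4
m(X, D) = D + 2*X (m(X, D) = (D + X) + X = D + 2*X)
h(V) = 7 - 2*V (h(V) = 7 - (V + V) = 7 - 2*V)
s(P) = 9 + P*(9 + P) (s(P) = 9 + P*(P + (1 + 2*4)) = 9 + P*(P + (1 + 8)) = 9 + P*(P + 9) = 9 + P*(9 + P))
(-312 + 62) + s(h(3)) = (-312 + 62) + (9 + (7 - 2*3)² + 9*(7 - 2*3)) = -250 + (9 + (7 - 6)² + 9*(7 - 6)) = -250 + (9 + 1² + 9*1) = -250 + (9 + 1 + 9) = -250 + 19 = -231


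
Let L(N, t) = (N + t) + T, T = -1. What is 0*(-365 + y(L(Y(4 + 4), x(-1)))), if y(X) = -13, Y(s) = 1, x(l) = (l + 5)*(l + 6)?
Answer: 0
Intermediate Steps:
x(l) = (5 + l)*(6 + l)
L(N, t) = -1 + N + t (L(N, t) = (N + t) - 1 = -1 + N + t)
0*(-365 + y(L(Y(4 + 4), x(-1)))) = 0*(-365 - 13) = 0*(-378) = 0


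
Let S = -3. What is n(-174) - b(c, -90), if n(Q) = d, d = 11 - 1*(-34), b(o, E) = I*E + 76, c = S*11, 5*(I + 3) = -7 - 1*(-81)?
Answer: 1031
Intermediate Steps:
I = 59/5 (I = -3 + (-7 - 1*(-81))/5 = -3 + (-7 + 81)/5 = -3 + (⅕)*74 = -3 + 74/5 = 59/5 ≈ 11.800)
c = -33 (c = -3*11 = -33)
b(o, E) = 76 + 59*E/5 (b(o, E) = 59*E/5 + 76 = 76 + 59*E/5)
d = 45 (d = 11 + 34 = 45)
n(Q) = 45
n(-174) - b(c, -90) = 45 - (76 + (59/5)*(-90)) = 45 - (76 - 1062) = 45 - 1*(-986) = 45 + 986 = 1031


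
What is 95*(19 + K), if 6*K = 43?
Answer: 14915/6 ≈ 2485.8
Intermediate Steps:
K = 43/6 (K = (⅙)*43 = 43/6 ≈ 7.1667)
95*(19 + K) = 95*(19 + 43/6) = 95*(157/6) = 14915/6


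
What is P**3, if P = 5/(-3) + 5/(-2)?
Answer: -15625/216 ≈ -72.338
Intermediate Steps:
P = -25/6 (P = 5*(-1/3) + 5*(-1/2) = -5/3 - 5/2 = -25/6 ≈ -4.1667)
P**3 = (-25/6)**3 = -15625/216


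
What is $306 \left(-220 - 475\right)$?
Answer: $-212670$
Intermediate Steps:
$306 \left(-220 - 475\right) = 306 \left(-695\right) = -212670$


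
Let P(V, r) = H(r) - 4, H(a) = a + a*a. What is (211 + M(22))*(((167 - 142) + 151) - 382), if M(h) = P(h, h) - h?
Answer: -142346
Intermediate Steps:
H(a) = a + a²
P(V, r) = -4 + r*(1 + r) (P(V, r) = r*(1 + r) - 4 = -4 + r*(1 + r))
M(h) = -4 - h + h*(1 + h) (M(h) = (-4 + h*(1 + h)) - h = -4 - h + h*(1 + h))
(211 + M(22))*(((167 - 142) + 151) - 382) = (211 + (-4 + 22²))*(((167 - 142) + 151) - 382) = (211 + (-4 + 484))*((25 + 151) - 382) = (211 + 480)*(176 - 382) = 691*(-206) = -142346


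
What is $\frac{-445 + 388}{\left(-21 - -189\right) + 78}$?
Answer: $- \frac{19}{82} \approx -0.23171$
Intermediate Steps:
$\frac{-445 + 388}{\left(-21 - -189\right) + 78} = - \frac{57}{\left(-21 + 189\right) + 78} = - \frac{57}{168 + 78} = - \frac{57}{246} = \left(-57\right) \frac{1}{246} = - \frac{19}{82}$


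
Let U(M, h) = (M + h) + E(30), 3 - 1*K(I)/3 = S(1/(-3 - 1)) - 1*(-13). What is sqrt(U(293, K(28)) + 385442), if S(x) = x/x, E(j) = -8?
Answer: sqrt(385694) ≈ 621.04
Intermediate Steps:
S(x) = 1
K(I) = -33 (K(I) = 9 - 3*(1 - 1*(-13)) = 9 - 3*(1 + 13) = 9 - 3*14 = 9 - 42 = -33)
U(M, h) = -8 + M + h (U(M, h) = (M + h) - 8 = -8 + M + h)
sqrt(U(293, K(28)) + 385442) = sqrt((-8 + 293 - 33) + 385442) = sqrt(252 + 385442) = sqrt(385694)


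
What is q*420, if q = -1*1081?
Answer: -454020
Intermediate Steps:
q = -1081
q*420 = -1081*420 = -454020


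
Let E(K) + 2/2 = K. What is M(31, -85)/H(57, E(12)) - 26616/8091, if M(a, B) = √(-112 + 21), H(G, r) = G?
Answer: -8872/2697 + I*√91/57 ≈ -3.2896 + 0.16736*I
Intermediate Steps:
E(K) = -1 + K
M(a, B) = I*√91 (M(a, B) = √(-91) = I*√91)
M(31, -85)/H(57, E(12)) - 26616/8091 = (I*√91)/57 - 26616/8091 = (I*√91)*(1/57) - 26616*1/8091 = I*√91/57 - 8872/2697 = -8872/2697 + I*√91/57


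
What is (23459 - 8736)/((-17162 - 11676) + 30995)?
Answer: 14723/2157 ≈ 6.8257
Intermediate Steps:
(23459 - 8736)/((-17162 - 11676) + 30995) = 14723/(-28838 + 30995) = 14723/2157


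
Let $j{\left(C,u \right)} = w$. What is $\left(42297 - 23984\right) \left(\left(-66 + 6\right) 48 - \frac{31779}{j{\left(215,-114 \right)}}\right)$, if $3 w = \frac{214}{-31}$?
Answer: $\frac{400340493}{2} \approx 2.0017 \cdot 10^{8}$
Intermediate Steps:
$w = - \frac{214}{93}$ ($w = \frac{214 \frac{1}{-31}}{3} = \frac{214 \left(- \frac{1}{31}\right)}{3} = \frac{1}{3} \left(- \frac{214}{31}\right) = - \frac{214}{93} \approx -2.3011$)
$j{\left(C,u \right)} = - \frac{214}{93}$
$\left(42297 - 23984\right) \left(\left(-66 + 6\right) 48 - \frac{31779}{j{\left(215,-114 \right)}}\right) = \left(42297 - 23984\right) \left(\left(-66 + 6\right) 48 - \frac{31779}{- \frac{214}{93}}\right) = 18313 \left(\left(-60\right) 48 - - \frac{27621}{2}\right) = 18313 \left(-2880 + \frac{27621}{2}\right) = 18313 \cdot \frac{21861}{2} = \frac{400340493}{2}$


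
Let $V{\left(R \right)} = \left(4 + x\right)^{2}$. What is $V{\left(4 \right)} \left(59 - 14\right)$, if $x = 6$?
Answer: $4500$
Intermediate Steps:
$V{\left(R \right)} = 100$ ($V{\left(R \right)} = \left(4 + 6\right)^{2} = 10^{2} = 100$)
$V{\left(4 \right)} \left(59 - 14\right) = 100 \left(59 - 14\right) = 100 \cdot 45 = 4500$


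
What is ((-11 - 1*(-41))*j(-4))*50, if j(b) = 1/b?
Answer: -375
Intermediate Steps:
((-11 - 1*(-41))*j(-4))*50 = ((-11 - 1*(-41))/(-4))*50 = ((-11 + 41)*(-¼))*50 = (30*(-¼))*50 = -15/2*50 = -375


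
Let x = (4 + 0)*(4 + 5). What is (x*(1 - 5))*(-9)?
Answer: 1296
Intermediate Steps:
x = 36 (x = 4*9 = 36)
(x*(1 - 5))*(-9) = (36*(1 - 5))*(-9) = (36*(-4))*(-9) = -144*(-9) = 1296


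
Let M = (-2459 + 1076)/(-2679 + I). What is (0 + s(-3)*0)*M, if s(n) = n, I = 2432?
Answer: 0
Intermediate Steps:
M = 1383/247 (M = (-2459 + 1076)/(-2679 + 2432) = -1383/(-247) = -1383*(-1/247) = 1383/247 ≈ 5.5992)
(0 + s(-3)*0)*M = (0 - 3*0)*(1383/247) = (0 + 0)*(1383/247) = 0*(1383/247) = 0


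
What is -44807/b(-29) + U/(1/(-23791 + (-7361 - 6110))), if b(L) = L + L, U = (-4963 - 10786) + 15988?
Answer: -516481037/58 ≈ -8.9048e+6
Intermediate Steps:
U = 239 (U = -15749 + 15988 = 239)
b(L) = 2*L
-44807/b(-29) + U/(1/(-23791 + (-7361 - 6110))) = -44807/(2*(-29)) + 239/(1/(-23791 + (-7361 - 6110))) = -44807/(-58) + 239/(1/(-23791 - 13471)) = -44807*(-1/58) + 239/(1/(-37262)) = 44807/58 + 239/(-1/37262) = 44807/58 + 239*(-37262) = 44807/58 - 8905618 = -516481037/58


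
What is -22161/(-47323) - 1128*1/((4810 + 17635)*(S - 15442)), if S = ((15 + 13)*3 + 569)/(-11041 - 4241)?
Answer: 3172453044665529/6774466498700035 ≈ 0.46830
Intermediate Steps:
S = -653/15282 (S = (28*3 + 569)/(-15282) = (84 + 569)*(-1/15282) = 653*(-1/15282) = -653/15282 ≈ -0.042730)
-22161/(-47323) - 1128*1/((4810 + 17635)*(S - 15442)) = -22161/(-47323) - 1128*1/((4810 + 17635)*(-653/15282 - 15442)) = -22161*(-1/47323) - 1128/(22445*(-235985297/15282)) = 22161/47323 - 1128/(-5296689991165/15282) = 22161/47323 - 1128*(-15282/5296689991165) = 22161/47323 + 17238096/5296689991165 = 3172453044665529/6774466498700035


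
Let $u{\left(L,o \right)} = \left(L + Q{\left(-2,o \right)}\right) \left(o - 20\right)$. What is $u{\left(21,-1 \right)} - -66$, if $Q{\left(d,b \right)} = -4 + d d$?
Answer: $-375$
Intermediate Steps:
$Q{\left(d,b \right)} = -4 + d^{2}$
$u{\left(L,o \right)} = L \left(-20 + o\right)$ ($u{\left(L,o \right)} = \left(L - \left(4 - \left(-2\right)^{2}\right)\right) \left(o - 20\right) = \left(L + \left(-4 + 4\right)\right) \left(-20 + o\right) = \left(L + 0\right) \left(-20 + o\right) = L \left(-20 + o\right)$)
$u{\left(21,-1 \right)} - -66 = 21 \left(-20 - 1\right) - -66 = 21 \left(-21\right) + 66 = -441 + 66 = -375$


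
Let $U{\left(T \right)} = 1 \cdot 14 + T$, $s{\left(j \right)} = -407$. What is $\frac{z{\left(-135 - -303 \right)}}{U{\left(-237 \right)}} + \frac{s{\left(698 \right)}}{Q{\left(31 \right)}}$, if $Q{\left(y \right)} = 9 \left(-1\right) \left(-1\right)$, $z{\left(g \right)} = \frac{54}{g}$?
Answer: $- \frac{2541389}{56196} \approx -45.224$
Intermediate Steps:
$U{\left(T \right)} = 14 + T$
$Q{\left(y \right)} = 9$ ($Q{\left(y \right)} = \left(-9\right) \left(-1\right) = 9$)
$\frac{z{\left(-135 - -303 \right)}}{U{\left(-237 \right)}} + \frac{s{\left(698 \right)}}{Q{\left(31 \right)}} = \frac{54 \frac{1}{-135 - -303}}{14 - 237} - \frac{407}{9} = \frac{54 \frac{1}{-135 + 303}}{-223} - \frac{407}{9} = \frac{54}{168} \left(- \frac{1}{223}\right) - \frac{407}{9} = 54 \cdot \frac{1}{168} \left(- \frac{1}{223}\right) - \frac{407}{9} = \frac{9}{28} \left(- \frac{1}{223}\right) - \frac{407}{9} = - \frac{9}{6244} - \frac{407}{9} = - \frac{2541389}{56196}$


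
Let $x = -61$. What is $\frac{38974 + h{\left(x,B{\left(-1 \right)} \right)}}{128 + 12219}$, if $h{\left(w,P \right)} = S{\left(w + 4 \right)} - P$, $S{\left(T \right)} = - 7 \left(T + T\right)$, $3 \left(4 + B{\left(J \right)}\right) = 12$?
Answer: $\frac{39772}{12347} \approx 3.2212$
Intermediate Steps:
$B{\left(J \right)} = 0$ ($B{\left(J \right)} = -4 + \frac{1}{3} \cdot 12 = -4 + 4 = 0$)
$S{\left(T \right)} = - 14 T$ ($S{\left(T \right)} = - 7 \cdot 2 T = - 14 T$)
$h{\left(w,P \right)} = -56 - P - 14 w$ ($h{\left(w,P \right)} = - 14 \left(w + 4\right) - P = - 14 \left(4 + w\right) - P = \left(-56 - 14 w\right) - P = -56 - P - 14 w$)
$\frac{38974 + h{\left(x,B{\left(-1 \right)} \right)}}{128 + 12219} = \frac{38974 - -798}{128 + 12219} = \frac{38974 + \left(-56 + 0 + 854\right)}{12347} = \left(38974 + 798\right) \frac{1}{12347} = 39772 \cdot \frac{1}{12347} = \frac{39772}{12347}$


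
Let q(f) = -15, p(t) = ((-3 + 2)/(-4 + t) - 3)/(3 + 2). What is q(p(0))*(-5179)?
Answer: 77685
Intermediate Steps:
p(t) = -⅗ - 1/(5*(-4 + t)) (p(t) = (-1/(-4 + t) - 3)/5 = (-3 - 1/(-4 + t))*(⅕) = -⅗ - 1/(5*(-4 + t)))
q(p(0))*(-5179) = -15*(-5179) = 77685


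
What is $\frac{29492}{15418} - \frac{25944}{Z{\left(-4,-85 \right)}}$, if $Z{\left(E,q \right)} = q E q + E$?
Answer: $\frac{78277585}{27852617} \approx 2.8104$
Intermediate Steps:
$Z{\left(E,q \right)} = E + E q^{2}$ ($Z{\left(E,q \right)} = E q q + E = E q^{2} + E = E + E q^{2}$)
$\frac{29492}{15418} - \frac{25944}{Z{\left(-4,-85 \right)}} = \frac{29492}{15418} - \frac{25944}{\left(-4\right) \left(1 + \left(-85\right)^{2}\right)} = 29492 \cdot \frac{1}{15418} - \frac{25944}{\left(-4\right) \left(1 + 7225\right)} = \frac{14746}{7709} - \frac{25944}{\left(-4\right) 7226} = \frac{14746}{7709} - \frac{25944}{-28904} = \frac{14746}{7709} - - \frac{3243}{3613} = \frac{14746}{7709} + \frac{3243}{3613} = \frac{78277585}{27852617}$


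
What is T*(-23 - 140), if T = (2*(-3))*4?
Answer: 3912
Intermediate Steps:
T = -24 (T = -6*4 = -24)
T*(-23 - 140) = -24*(-23 - 140) = -24*(-163) = 3912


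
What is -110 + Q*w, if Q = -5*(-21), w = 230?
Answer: 24040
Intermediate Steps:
Q = 105
-110 + Q*w = -110 + 105*230 = -110 + 24150 = 24040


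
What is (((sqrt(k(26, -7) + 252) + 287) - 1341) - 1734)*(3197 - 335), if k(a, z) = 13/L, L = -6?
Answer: -7979256 + 477*sqrt(8994) ≈ -7.9340e+6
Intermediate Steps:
k(a, z) = -13/6 (k(a, z) = 13/(-6) = 13*(-1/6) = -13/6)
(((sqrt(k(26, -7) + 252) + 287) - 1341) - 1734)*(3197 - 335) = (((sqrt(-13/6 + 252) + 287) - 1341) - 1734)*(3197 - 335) = (((sqrt(1499/6) + 287) - 1341) - 1734)*2862 = (((sqrt(8994)/6 + 287) - 1341) - 1734)*2862 = (((287 + sqrt(8994)/6) - 1341) - 1734)*2862 = ((-1054 + sqrt(8994)/6) - 1734)*2862 = (-2788 + sqrt(8994)/6)*2862 = -7979256 + 477*sqrt(8994)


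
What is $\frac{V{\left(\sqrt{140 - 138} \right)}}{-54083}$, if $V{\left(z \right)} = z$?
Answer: $- \frac{\sqrt{2}}{54083} \approx -2.6149 \cdot 10^{-5}$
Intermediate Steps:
$\frac{V{\left(\sqrt{140 - 138} \right)}}{-54083} = \frac{\sqrt{140 - 138}}{-54083} = \sqrt{2} \left(- \frac{1}{54083}\right) = - \frac{\sqrt{2}}{54083}$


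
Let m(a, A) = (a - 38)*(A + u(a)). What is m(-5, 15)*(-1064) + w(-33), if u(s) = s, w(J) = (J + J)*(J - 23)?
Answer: 461216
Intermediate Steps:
w(J) = 2*J*(-23 + J) (w(J) = (2*J)*(-23 + J) = 2*J*(-23 + J))
m(a, A) = (-38 + a)*(A + a) (m(a, A) = (a - 38)*(A + a) = (-38 + a)*(A + a))
m(-5, 15)*(-1064) + w(-33) = ((-5)**2 - 38*15 - 38*(-5) + 15*(-5))*(-1064) + 2*(-33)*(-23 - 33) = (25 - 570 + 190 - 75)*(-1064) + 2*(-33)*(-56) = -430*(-1064) + 3696 = 457520 + 3696 = 461216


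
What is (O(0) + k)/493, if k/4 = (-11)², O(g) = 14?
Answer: 498/493 ≈ 1.0101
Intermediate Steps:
k = 484 (k = 4*(-11)² = 4*121 = 484)
(O(0) + k)/493 = (14 + 484)/493 = 498*(1/493) = 498/493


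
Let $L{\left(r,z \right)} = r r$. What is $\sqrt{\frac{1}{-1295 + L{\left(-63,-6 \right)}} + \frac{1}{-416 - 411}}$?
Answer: $\frac{i \sqrt{4084452106}}{2211398} \approx 0.0289 i$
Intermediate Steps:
$L{\left(r,z \right)} = r^{2}$
$\sqrt{\frac{1}{-1295 + L{\left(-63,-6 \right)}} + \frac{1}{-416 - 411}} = \sqrt{\frac{1}{-1295 + \left(-63\right)^{2}} + \frac{1}{-416 - 411}} = \sqrt{\frac{1}{-1295 + 3969} + \frac{1}{-827}} = \sqrt{\frac{1}{2674} - \frac{1}{827}} = \sqrt{- \frac{1847}{2211398}} = \frac{i \sqrt{4084452106}}{2211398}$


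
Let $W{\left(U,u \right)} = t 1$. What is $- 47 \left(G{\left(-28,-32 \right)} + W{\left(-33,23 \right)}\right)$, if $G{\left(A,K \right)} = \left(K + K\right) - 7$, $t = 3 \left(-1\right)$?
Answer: $3478$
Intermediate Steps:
$t = -3$
$W{\left(U,u \right)} = -3$ ($W{\left(U,u \right)} = \left(-3\right) 1 = -3$)
$G{\left(A,K \right)} = -7 + 2 K$ ($G{\left(A,K \right)} = 2 K - 7 = -7 + 2 K$)
$- 47 \left(G{\left(-28,-32 \right)} + W{\left(-33,23 \right)}\right) = - 47 \left(\left(-7 + 2 \left(-32\right)\right) - 3\right) = - 47 \left(\left(-7 - 64\right) - 3\right) = - 47 \left(-71 - 3\right) = \left(-47\right) \left(-74\right) = 3478$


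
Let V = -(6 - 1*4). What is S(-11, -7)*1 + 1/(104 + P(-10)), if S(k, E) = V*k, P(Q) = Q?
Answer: 2069/94 ≈ 22.011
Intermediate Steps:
V = -2 (V = -(6 - 4) = -1*2 = -2)
S(k, E) = -2*k
S(-11, -7)*1 + 1/(104 + P(-10)) = -2*(-11)*1 + 1/(104 - 10) = 22*1 + 1/94 = 22 + 1/94 = 2069/94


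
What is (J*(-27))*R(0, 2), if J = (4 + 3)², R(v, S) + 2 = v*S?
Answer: 2646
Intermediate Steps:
R(v, S) = -2 + S*v (R(v, S) = -2 + v*S = -2 + S*v)
J = 49 (J = 7² = 49)
(J*(-27))*R(0, 2) = (49*(-27))*(-2 + 2*0) = -1323*(-2 + 0) = -1323*(-2) = 2646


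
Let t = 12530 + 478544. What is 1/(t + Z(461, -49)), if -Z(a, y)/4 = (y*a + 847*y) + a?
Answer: 1/745598 ≈ 1.3412e-6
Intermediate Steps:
Z(a, y) = -3388*y - 4*a - 4*a*y (Z(a, y) = -4*((y*a + 847*y) + a) = -4*((a*y + 847*y) + a) = -4*((847*y + a*y) + a) = -4*(a + 847*y + a*y) = -3388*y - 4*a - 4*a*y)
t = 491074
1/(t + Z(461, -49)) = 1/(491074 + (-3388*(-49) - 4*461 - 4*461*(-49))) = 1/(491074 + (166012 - 1844 + 90356)) = 1/(491074 + 254524) = 1/745598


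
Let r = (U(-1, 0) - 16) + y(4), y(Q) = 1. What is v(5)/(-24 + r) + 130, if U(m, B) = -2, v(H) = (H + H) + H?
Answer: 5315/41 ≈ 129.63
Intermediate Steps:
v(H) = 3*H (v(H) = 2*H + H = 3*H)
r = -17 (r = (-2 - 16) + 1 = -18 + 1 = -17)
v(5)/(-24 + r) + 130 = (3*5)/(-24 - 17) + 130 = 15/(-41) + 130 = -1/41*15 + 130 = -15/41 + 130 = 5315/41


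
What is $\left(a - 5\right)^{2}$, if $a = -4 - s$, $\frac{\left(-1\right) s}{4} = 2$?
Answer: $1$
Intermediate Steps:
$s = -8$ ($s = \left(-4\right) 2 = -8$)
$a = 4$ ($a = -4 - -8 = -4 + 8 = 4$)
$\left(a - 5\right)^{2} = \left(4 - 5\right)^{2} = \left(-1\right)^{2} = 1$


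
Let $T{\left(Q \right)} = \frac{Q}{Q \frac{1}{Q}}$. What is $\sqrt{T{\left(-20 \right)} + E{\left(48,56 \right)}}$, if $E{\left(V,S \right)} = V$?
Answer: $2 \sqrt{7} \approx 5.2915$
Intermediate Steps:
$T{\left(Q \right)} = Q$ ($T{\left(Q \right)} = \frac{Q}{1} = Q 1 = Q$)
$\sqrt{T{\left(-20 \right)} + E{\left(48,56 \right)}} = \sqrt{-20 + 48} = \sqrt{28} = 2 \sqrt{7}$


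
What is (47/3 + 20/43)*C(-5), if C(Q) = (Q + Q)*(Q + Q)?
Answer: 208100/129 ≈ 1613.2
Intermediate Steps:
C(Q) = 4*Q**2 (C(Q) = (2*Q)*(2*Q) = 4*Q**2)
(47/3 + 20/43)*C(-5) = (47/3 + 20/43)*(4*(-5)**2) = (47*(1/3) + 20*(1/43))*(4*25) = (47/3 + 20/43)*100 = (2081/129)*100 = 208100/129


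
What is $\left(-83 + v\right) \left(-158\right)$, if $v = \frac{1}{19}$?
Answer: $\frac{249008}{19} \approx 13106.0$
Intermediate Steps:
$v = \frac{1}{19} \approx 0.052632$
$\left(-83 + v\right) \left(-158\right) = \left(-83 + \frac{1}{19}\right) \left(-158\right) = \left(- \frac{1576}{19}\right) \left(-158\right) = \frac{249008}{19}$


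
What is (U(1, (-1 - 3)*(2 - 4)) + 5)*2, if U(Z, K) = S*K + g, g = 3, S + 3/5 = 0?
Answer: 32/5 ≈ 6.4000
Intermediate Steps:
S = -3/5 (S = -3/5 + 0 = -3/5 ≈ -0.60000)
U(Z, K) = 3 - 3*K/5 (U(Z, K) = -3*K/5 + 3 = 3 - 3*K/5)
(U(1, (-1 - 3)*(2 - 4)) + 5)*2 = ((3 - 3*(-1 - 3)*(2 - 4)/5) + 5)*2 = ((3 - (-12)*(-2)/5) + 5)*2 = ((3 - 3/5*8) + 5)*2 = ((3 - 24/5) + 5)*2 = (-9/5 + 5)*2 = (16/5)*2 = 32/5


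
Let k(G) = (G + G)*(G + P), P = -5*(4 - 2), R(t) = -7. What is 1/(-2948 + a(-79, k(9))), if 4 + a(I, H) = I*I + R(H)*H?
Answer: 1/3415 ≈ 0.00029283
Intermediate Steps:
P = -10 (P = -5*2 = -10)
k(G) = 2*G*(-10 + G) (k(G) = (G + G)*(G - 10) = (2*G)*(-10 + G) = 2*G*(-10 + G))
a(I, H) = -4 + I² - 7*H (a(I, H) = -4 + (I*I - 7*H) = -4 + (I² - 7*H) = -4 + I² - 7*H)
1/(-2948 + a(-79, k(9))) = 1/(-2948 + (-4 + (-79)² - 14*9*(-10 + 9))) = 1/(-2948 + (-4 + 6241 - 14*9*(-1))) = 1/(-2948 + (-4 + 6241 - 7*(-18))) = 1/(-2948 + (-4 + 6241 + 126)) = 1/(-2948 + 6363) = 1/3415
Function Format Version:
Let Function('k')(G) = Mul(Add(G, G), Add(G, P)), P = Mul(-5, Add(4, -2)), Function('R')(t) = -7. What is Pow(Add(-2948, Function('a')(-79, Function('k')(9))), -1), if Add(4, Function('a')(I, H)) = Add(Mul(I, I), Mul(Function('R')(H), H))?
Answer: Rational(1, 3415) ≈ 0.00029283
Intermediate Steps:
P = -10 (P = Mul(-5, 2) = -10)
Function('k')(G) = Mul(2, G, Add(-10, G)) (Function('k')(G) = Mul(Add(G, G), Add(G, -10)) = Mul(Mul(2, G), Add(-10, G)) = Mul(2, G, Add(-10, G)))
Function('a')(I, H) = Add(-4, Pow(I, 2), Mul(-7, H)) (Function('a')(I, H) = Add(-4, Add(Mul(I, I), Mul(-7, H))) = Add(-4, Add(Pow(I, 2), Mul(-7, H))) = Add(-4, Pow(I, 2), Mul(-7, H)))
Pow(Add(-2948, Function('a')(-79, Function('k')(9))), -1) = Pow(Add(-2948, Add(-4, Pow(-79, 2), Mul(-7, Mul(2, 9, Add(-10, 9))))), -1) = Pow(Add(-2948, Add(-4, 6241, Mul(-7, Mul(2, 9, -1)))), -1) = Pow(Add(-2948, Add(-4, 6241, Mul(-7, -18))), -1) = Pow(Add(-2948, Add(-4, 6241, 126)), -1) = Pow(Add(-2948, 6363), -1) = Pow(3415, -1) = Rational(1, 3415)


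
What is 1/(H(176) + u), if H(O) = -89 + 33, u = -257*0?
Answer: -1/56 ≈ -0.017857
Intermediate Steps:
u = 0
H(O) = -56
1/(H(176) + u) = 1/(-56 + 0) = 1/(-56) = -1/56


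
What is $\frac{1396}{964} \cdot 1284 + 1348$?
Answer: $\frac{772984}{241} \approx 3207.4$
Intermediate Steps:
$\frac{1396}{964} \cdot 1284 + 1348 = 1396 \cdot \frac{1}{964} \cdot 1284 + 1348 = \frac{349}{241} \cdot 1284 + 1348 = \frac{448116}{241} + 1348 = \frac{772984}{241}$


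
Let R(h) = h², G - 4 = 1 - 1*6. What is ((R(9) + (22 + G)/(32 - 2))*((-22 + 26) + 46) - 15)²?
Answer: 16564900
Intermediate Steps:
G = -1 (G = 4 + (1 - 1*6) = 4 + (1 - 6) = 4 - 5 = -1)
((R(9) + (22 + G)/(32 - 2))*((-22 + 26) + 46) - 15)² = ((9² + (22 - 1)/(32 - 2))*((-22 + 26) + 46) - 15)² = ((81 + 21/30)*(4 + 46) - 15)² = ((81 + 21*(1/30))*50 - 15)² = ((81 + 7/10)*50 - 15)² = ((817/10)*50 - 15)² = (4085 - 15)² = 4070² = 16564900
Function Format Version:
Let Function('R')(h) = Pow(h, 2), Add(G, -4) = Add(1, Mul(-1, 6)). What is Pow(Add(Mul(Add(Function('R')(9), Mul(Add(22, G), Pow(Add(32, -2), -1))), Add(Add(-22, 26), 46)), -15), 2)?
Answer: 16564900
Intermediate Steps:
G = -1 (G = Add(4, Add(1, Mul(-1, 6))) = Add(4, Add(1, -6)) = Add(4, -5) = -1)
Pow(Add(Mul(Add(Function('R')(9), Mul(Add(22, G), Pow(Add(32, -2), -1))), Add(Add(-22, 26), 46)), -15), 2) = Pow(Add(Mul(Add(Pow(9, 2), Mul(Add(22, -1), Pow(Add(32, -2), -1))), Add(Add(-22, 26), 46)), -15), 2) = Pow(Add(Mul(Add(81, Mul(21, Pow(30, -1))), Add(4, 46)), -15), 2) = Pow(Add(Mul(Add(81, Mul(21, Rational(1, 30))), 50), -15), 2) = Pow(Add(Mul(Add(81, Rational(7, 10)), 50), -15), 2) = Pow(Add(Mul(Rational(817, 10), 50), -15), 2) = Pow(Add(4085, -15), 2) = Pow(4070, 2) = 16564900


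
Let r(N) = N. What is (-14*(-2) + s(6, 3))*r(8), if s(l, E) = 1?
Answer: 232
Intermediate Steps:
(-14*(-2) + s(6, 3))*r(8) = (-14*(-2) + 1)*8 = (28 + 1)*8 = 29*8 = 232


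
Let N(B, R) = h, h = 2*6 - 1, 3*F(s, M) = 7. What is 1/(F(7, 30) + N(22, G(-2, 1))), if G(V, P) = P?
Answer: 3/40 ≈ 0.075000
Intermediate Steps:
F(s, M) = 7/3 (F(s, M) = (⅓)*7 = 7/3)
h = 11 (h = 12 - 1 = 11)
N(B, R) = 11
1/(F(7, 30) + N(22, G(-2, 1))) = 1/(7/3 + 11) = 1/(40/3) = 3/40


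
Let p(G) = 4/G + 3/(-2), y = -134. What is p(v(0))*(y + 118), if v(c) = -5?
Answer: 184/5 ≈ 36.800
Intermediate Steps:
p(G) = -3/2 + 4/G (p(G) = 4/G + 3*(-½) = 4/G - 3/2 = -3/2 + 4/G)
p(v(0))*(y + 118) = (-3/2 + 4/(-5))*(-134 + 118) = (-3/2 + 4*(-⅕))*(-16) = (-3/2 - ⅘)*(-16) = -23/10*(-16) = 184/5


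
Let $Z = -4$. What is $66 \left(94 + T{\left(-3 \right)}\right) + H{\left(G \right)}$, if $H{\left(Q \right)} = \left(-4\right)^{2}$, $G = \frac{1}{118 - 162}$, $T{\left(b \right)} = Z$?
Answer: $5956$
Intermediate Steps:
$T{\left(b \right)} = -4$
$G = - \frac{1}{44}$ ($G = \frac{1}{-44} = - \frac{1}{44} \approx -0.022727$)
$H{\left(Q \right)} = 16$
$66 \left(94 + T{\left(-3 \right)}\right) + H{\left(G \right)} = 66 \left(94 - 4\right) + 16 = 66 \cdot 90 + 16 = 5940 + 16 = 5956$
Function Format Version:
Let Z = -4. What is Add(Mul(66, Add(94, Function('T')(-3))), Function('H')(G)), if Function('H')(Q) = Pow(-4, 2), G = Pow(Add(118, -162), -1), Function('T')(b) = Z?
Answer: 5956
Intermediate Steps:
Function('T')(b) = -4
G = Rational(-1, 44) (G = Pow(-44, -1) = Rational(-1, 44) ≈ -0.022727)
Function('H')(Q) = 16
Add(Mul(66, Add(94, Function('T')(-3))), Function('H')(G)) = Add(Mul(66, Add(94, -4)), 16) = Add(Mul(66, 90), 16) = Add(5940, 16) = 5956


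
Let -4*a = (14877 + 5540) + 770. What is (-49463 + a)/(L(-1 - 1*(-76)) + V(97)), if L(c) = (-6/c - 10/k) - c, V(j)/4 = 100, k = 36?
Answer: -49283775/292178 ≈ -168.68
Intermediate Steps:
V(j) = 400 (V(j) = 4*100 = 400)
a = -21187/4 (a = -((14877 + 5540) + 770)/4 = -(20417 + 770)/4 = -¼*21187 = -21187/4 ≈ -5296.8)
L(c) = -5/18 - c - 6/c (L(c) = (-6/c - 10/36) - c = (-6/c - 10*1/36) - c = (-6/c - 5/18) - c = (-5/18 - 6/c) - c = -5/18 - c - 6/c)
(-49463 + a)/(L(-1 - 1*(-76)) + V(97)) = (-49463 - 21187/4)/((-5/18 - (-1 - 1*(-76)) - 6/(-1 - 1*(-76))) + 400) = -219039/(4*((-5/18 - (-1 + 76) - 6/(-1 + 76)) + 400)) = -219039/(4*((-5/18 - 1*75 - 6/75) + 400)) = -219039/(4*((-5/18 - 75 - 6*1/75) + 400)) = -219039/(4*((-5/18 - 75 - 2/25) + 400)) = -219039/(4*(-33911/450 + 400)) = -219039/(4*146089/450) = -219039/4*450/146089 = -49283775/292178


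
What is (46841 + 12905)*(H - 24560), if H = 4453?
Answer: -1201312822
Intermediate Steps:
(46841 + 12905)*(H - 24560) = (46841 + 12905)*(4453 - 24560) = 59746*(-20107) = -1201312822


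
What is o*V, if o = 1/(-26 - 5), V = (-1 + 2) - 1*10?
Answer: 9/31 ≈ 0.29032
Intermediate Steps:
V = -9 (V = 1 - 10 = -9)
o = -1/31 (o = 1/(-31) = -1/31 ≈ -0.032258)
o*V = -1/31*(-9) = 9/31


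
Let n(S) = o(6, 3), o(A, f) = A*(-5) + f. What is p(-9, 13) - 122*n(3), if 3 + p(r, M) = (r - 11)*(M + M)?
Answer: 2771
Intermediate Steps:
o(A, f) = f - 5*A (o(A, f) = -5*A + f = f - 5*A)
p(r, M) = -3 + 2*M*(-11 + r) (p(r, M) = -3 + (r - 11)*(M + M) = -3 + (-11 + r)*(2*M) = -3 + 2*M*(-11 + r))
n(S) = -27 (n(S) = 3 - 5*6 = 3 - 30 = -27)
p(-9, 13) - 122*n(3) = (-3 - 22*13 + 2*13*(-9)) - 122*(-27) = (-3 - 286 - 234) + 3294 = -523 + 3294 = 2771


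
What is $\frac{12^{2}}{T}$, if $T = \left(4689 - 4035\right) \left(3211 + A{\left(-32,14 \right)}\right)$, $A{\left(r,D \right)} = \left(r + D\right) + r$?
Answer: $\frac{24}{344549} \approx 6.9656 \cdot 10^{-5}$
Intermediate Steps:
$A{\left(r,D \right)} = D + 2 r$ ($A{\left(r,D \right)} = \left(D + r\right) + r = D + 2 r$)
$T = 2067294$ ($T = \left(4689 - 4035\right) \left(3211 + \left(14 + 2 \left(-32\right)\right)\right) = 654 \left(3211 + \left(14 - 64\right)\right) = 654 \left(3211 - 50\right) = 654 \cdot 3161 = 2067294$)
$\frac{12^{2}}{T} = \frac{12^{2}}{2067294} = 144 \cdot \frac{1}{2067294} = \frac{24}{344549}$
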